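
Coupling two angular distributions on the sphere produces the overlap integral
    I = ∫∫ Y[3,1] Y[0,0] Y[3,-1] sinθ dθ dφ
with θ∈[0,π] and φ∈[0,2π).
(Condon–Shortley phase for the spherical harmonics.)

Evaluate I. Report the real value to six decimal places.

-0.282095

m-sum 0 ✓  L=6 even ✓  3≤3≤3 ✓
Π(2lᵢ+1) = 7×1×7 = 49
triangle coeff Δ(3,0,3) = 1/7
Σ_t [0,0]: t=0:+1/36 = 1/36
(3j)²=1/7 [(3 0 3; 0 0 0)], sign=-1
Σ_t [0,0]: t=0:+1/48 = 1/48
(3j)²=1/7 [(3 0 3; 1 0 -1)], sign=+1
⇒ 4πI² = 1/1
I = (-1)√(1/1/(4π)) = -0.28209479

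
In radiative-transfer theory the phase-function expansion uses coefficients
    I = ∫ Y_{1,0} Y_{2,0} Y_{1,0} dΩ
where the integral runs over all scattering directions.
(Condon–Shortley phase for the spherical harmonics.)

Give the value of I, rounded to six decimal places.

m-sum 0 ✓  L=4 even ✓  1≤1≤3 ✓
Π(2lᵢ+1) = 3×5×3 = 45
triangle coeff Δ(1,2,1) = 1/30
Σ_t [1,1]: t=1:−1/1 = -1/1
(3j)²=2/15 [(1 2 1; 0 0 0)], sign=+1
(m-triple is (0,0,0) — same symbol as above.)
⇒ 4πI² = 4/5
I = (+1)√(4/5/(4π)) = 0.25231325

0.252313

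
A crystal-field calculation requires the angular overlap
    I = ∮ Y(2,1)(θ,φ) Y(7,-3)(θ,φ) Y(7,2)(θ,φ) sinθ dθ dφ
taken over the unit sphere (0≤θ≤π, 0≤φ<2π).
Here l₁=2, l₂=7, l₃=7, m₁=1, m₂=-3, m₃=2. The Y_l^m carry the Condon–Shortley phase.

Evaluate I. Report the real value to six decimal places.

-0.123591

Rules hold: Σm=0, L=16 even, 5≤7≤9.
N = 5·15·15 = 1125
Δ = 2!·2!·12!/17! = 1/185640
Racah Σ t=0..2: t=0:+1/2419200 t=1:−1/518400 t=2:+1/2419200 = -1/907200
⇒ 3j(2 7 7; 0 0 0)² = 56/3315, sgn +1
Racah Σ t=0..1: t=0:+1/1935360 t=1:−1/4354560 = 1/3483648
⇒ 3j(2 7 7; 1 -3 2)² = 125/12376, sgn -1
4πI² = N·(3j₀)²·(3jₘ)² = 9375/48841
I = -1·√(0.191949/4π) = -0.12359145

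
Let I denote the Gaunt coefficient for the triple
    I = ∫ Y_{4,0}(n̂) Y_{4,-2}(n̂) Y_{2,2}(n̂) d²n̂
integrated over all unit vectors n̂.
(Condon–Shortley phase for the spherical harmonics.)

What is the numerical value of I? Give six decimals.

-0.190365

Checks pass: Σm=0; 10 even; l₃=2∈[0,8].
(2·4+1)(2·4+1)(2·2+1) = 405
Δ: 6! 2! 2! / 11! → 1/13860
sum: t=2:+1/192 t=3:−1/36 t=4:+1/192 = -5/288
3j²(4 4 2; 0 0 0) = Δ·Π!·Σ² = 20/693  (sign -1)
sum: t=2:+1/192 = 1/192
3j²(4 4 2; 0 -2 2) = Δ·Π!·Σ² = 3/77  (sign +1)
combine: 4πI² = 405·20/693·3/77 = 2700/5929
take √, sign -1: I = -0.19036462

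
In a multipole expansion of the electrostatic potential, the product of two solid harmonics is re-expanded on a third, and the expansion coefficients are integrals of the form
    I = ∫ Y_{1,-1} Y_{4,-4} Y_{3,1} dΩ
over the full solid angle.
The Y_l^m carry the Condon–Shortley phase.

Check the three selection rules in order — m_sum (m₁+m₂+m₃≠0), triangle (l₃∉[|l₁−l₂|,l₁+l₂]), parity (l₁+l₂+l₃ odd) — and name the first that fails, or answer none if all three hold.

m₁+m₂+m₃ = -1 − 4 + 1 = -4  ✗
triangle: |1−4|=3 ≤ l₃=3 ≤ 1+4=5
parity: l₁+l₂+l₃ = 8 is even

m_sum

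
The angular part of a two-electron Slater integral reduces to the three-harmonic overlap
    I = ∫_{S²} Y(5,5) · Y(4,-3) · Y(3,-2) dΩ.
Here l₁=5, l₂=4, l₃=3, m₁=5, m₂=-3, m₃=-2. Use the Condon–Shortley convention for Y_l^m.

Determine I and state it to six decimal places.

Rules hold: Σm=0, L=12 even, 1≤3≤9.
N = 11·9·7 = 693
Δ = 6!·4!·2!/13! = 1/180180
Racah Σ t=2..4: t=2:+1/576 t=3:−1/144 t=4:+1/576 = -1/288
⇒ 3j(5 4 3; 0 0 0)² = 20/1001, sgn +1
Racah Σ t=0..0: t=0:+1/17280 = 1/17280
⇒ 3j(5 4 3; 5 -3 -2)² = 35/858, sgn -1
4πI² = N·(3j₀)²·(3jₘ)² = 1050/1859
I = -1·√(0.56482/4π) = -0.21200691

-0.212007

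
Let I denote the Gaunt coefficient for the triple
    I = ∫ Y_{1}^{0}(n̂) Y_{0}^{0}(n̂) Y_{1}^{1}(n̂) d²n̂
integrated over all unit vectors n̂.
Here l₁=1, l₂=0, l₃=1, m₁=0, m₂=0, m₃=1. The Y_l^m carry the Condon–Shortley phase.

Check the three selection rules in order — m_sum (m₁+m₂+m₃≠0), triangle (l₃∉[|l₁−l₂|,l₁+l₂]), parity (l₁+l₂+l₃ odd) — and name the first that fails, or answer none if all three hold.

m_sum

azimuthal sum: 0 + 0 + 1 = 1  ✗
1 ≤ 1 ≤ 1 (triangle on l)
L = 1 + 0 + 1 = 2 (even)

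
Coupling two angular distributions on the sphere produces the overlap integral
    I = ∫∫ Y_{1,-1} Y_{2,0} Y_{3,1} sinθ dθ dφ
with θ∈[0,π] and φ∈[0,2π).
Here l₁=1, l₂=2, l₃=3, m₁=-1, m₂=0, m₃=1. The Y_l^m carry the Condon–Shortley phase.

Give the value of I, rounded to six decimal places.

-0.202301

m-sum 0 ✓  L=6 even ✓  1≤3≤3 ✓
Π(2lᵢ+1) = 3×5×7 = 105
triangle coeff Δ(1,2,3) = 1/105
Σ_t [0,0]: t=0:+1/4 = 1/4
(3j)²=3/35 [(1 2 3; 0 0 0)], sign=-1
Σ_t [0,0]: t=0:+1/8 = 1/8
(3j)²=2/35 [(1 2 3; -1 0 1)], sign=+1
⇒ 4πI² = 18/35
I = (-1)√(18/35/(4π)) = -0.20230066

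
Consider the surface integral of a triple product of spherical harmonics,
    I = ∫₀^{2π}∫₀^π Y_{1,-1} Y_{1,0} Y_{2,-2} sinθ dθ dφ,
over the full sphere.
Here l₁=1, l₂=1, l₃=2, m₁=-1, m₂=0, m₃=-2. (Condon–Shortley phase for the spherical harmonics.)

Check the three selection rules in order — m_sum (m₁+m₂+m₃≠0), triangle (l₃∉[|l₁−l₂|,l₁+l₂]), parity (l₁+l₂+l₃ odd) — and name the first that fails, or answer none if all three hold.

m_sum

azimuthal sum: -1 + 0 − 2 = -3  ✗
0 ≤ 2 ≤ 2 (triangle on l)
L = 1 + 1 + 2 = 4 (even)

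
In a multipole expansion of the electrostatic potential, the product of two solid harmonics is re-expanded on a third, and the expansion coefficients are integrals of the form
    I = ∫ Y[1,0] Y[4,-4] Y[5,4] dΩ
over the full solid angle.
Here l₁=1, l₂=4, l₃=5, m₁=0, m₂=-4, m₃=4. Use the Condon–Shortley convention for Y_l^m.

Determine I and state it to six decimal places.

0.147319

Checks pass: Σm=0; 10 even; l₃=5∈[3,5].
(2·1+1)(2·4+1)(2·5+1) = 297
Δ: 0! 2! 8! / 11! → 1/495
sum: t=0:+1/576 = 1/576
3j²(1 4 5; 0 0 0) = Δ·Π!·Σ² = 5/99  (sign -1)
sum: t=0:+1/40320 = 1/40320
3j²(1 4 5; 0 -4 4) = Δ·Π!·Σ² = 1/55  (sign -1)
combine: 4πI² = 297·5/99·1/55 = 3/11
take √, sign +1: I = 0.14731920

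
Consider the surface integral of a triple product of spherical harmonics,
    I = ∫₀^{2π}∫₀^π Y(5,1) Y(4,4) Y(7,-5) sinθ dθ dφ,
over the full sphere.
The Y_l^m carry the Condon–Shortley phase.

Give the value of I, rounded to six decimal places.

0.195759

Checks pass: Σm=0; 16 even; l₃=7∈[1,9].
(2·5+1)(2·4+1)(2·7+1) = 1485
Δ: 2! 8! 6! / 17! → 1/6126120
sum: t=0:+1/69120 t=1:−1/20736 t=2:+1/69120 = -1/51840
3j²(5 4 7; 0 0 0) = Δ·Π!·Σ² = 280/21879  (sign +1)
sum: t=2:+1/2073600 = 1/2073600
3j²(5 4 7; 1 4 -5) = Δ·Π!·Σ² = 28/1105  (sign +1)
combine: 4πI² = 1485·280/21879·28/1105 = 23520/48841
take √, sign +1: I = 0.19575887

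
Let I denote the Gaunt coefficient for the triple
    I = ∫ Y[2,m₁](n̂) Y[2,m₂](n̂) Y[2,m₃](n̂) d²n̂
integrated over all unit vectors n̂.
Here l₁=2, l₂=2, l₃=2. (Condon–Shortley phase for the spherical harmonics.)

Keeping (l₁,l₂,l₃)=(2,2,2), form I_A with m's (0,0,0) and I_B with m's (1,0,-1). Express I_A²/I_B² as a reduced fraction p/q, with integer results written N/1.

4/1

Same 2,2,2: normalisation and zero-m 3j drop out of the ratio.
A: Δ: 2! 2! 2! / 7! → 1/630; sum: t=0:+1/8 t=1:−1/1 t=2:+1/8 = -3/4; 3j²(2 2 2; 0 0 0) = Δ·Π!·Σ² = 2/35  (sign -1)
B: Δ: 2! 2! 2! / 7! → 1/630; sum: t=0:+1/4 t=1:−1/2 = -1/4; 3j²(2 2 2; 1 0 -1) = Δ·Π!·Σ² = 1/70  (sign +1)
I_A²/I_B² = (2/35)/(1/70) = 4/1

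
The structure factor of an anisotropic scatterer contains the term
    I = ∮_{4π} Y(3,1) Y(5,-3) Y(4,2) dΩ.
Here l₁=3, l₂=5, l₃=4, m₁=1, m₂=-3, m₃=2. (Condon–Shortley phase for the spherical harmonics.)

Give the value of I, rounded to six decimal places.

Rules hold: Σm=0, L=12 even, 2≤4≤8.
N = 7·11·9 = 693
Δ = 4!·2!·6!/13! = 1/180180
Racah Σ t=1..3: t=1:−1/576 t=2:+1/144 t=3:−1/576 = 1/288
⇒ 3j(3 5 4; 0 0 0)² = 20/1001, sgn +1
Racah Σ t=0..2: t=0:+1/2304 t=1:−1/720 t=2:+1/5760 = -1/1280
⇒ 3j(3 5 4; 1 -3 2)² = 27/1430, sgn -1
4πI² = N·(3j₀)²·(3jₘ)² = 486/1859
I = -1·√(0.261431/4π) = -0.14423595

-0.144236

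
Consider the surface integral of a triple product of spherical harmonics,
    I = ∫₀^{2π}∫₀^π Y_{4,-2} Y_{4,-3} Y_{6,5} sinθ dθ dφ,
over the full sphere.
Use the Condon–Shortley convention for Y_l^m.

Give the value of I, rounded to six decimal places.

m-sum 0 ✓  L=14 even ✓  0≤6≤8 ✓
Π(2lᵢ+1) = 9×9×13 = 1053
triangle coeff Δ(4,4,6) = 1/1261260
Σ_t [0,2]: t=0:+1/4608 t=1:−1/1296 t=2:+1/4608 = -7/20736
(3j)²=20/1287 [(4 4 6; 0 0 0)], sign=-1
Σ_t [0,1]: t=0:+1/172800 t=1:−1/86400 = -1/172800
(3j)²=1/130 [(4 4 6; -2 -3 5)], sign=+1
⇒ 4πI² = 18/143
I = (-1)√(18/143/(4π)) = -0.10008369

-0.100084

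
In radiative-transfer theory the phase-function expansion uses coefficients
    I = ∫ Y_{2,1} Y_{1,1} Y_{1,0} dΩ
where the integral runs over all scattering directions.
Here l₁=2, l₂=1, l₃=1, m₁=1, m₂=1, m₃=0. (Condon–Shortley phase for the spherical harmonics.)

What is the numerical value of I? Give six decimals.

0.000000

m-sum = 1 + 1 + 0 = 2 ≠ 0 ⇒ I = 0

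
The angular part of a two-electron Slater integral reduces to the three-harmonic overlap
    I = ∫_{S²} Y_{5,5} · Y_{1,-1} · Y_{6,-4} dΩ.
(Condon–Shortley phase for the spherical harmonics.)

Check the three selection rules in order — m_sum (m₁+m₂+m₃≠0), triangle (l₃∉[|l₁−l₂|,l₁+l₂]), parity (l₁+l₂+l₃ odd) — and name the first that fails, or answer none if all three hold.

none

azimuthal sum: 5 − 1 − 4 = 0  ✓
4 ≤ 6 ≤ 6 (triangle on l)  ✓
L = 5 + 1 + 6 = 12 (even)  ✓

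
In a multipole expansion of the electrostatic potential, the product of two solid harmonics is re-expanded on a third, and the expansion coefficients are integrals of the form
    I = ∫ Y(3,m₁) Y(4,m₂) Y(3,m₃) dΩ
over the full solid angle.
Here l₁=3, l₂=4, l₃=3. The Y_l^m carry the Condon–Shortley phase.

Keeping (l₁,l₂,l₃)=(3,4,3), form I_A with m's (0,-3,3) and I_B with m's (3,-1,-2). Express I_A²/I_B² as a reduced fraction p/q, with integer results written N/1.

Shared (l₁,l₂,l₃)=(3,4,3): N and (l;000)² cancel in I_A²/I_B².
A: Δ = 4!·2!·4!/11! = 1/34650; Racah Σ t=1..1: t=1:−1/288 = -1/288; ⇒ 3j(3 4 3; 0 -3 3)² = 1/22, sgn -1
B: Δ = 4!·2!·4!/11! = 1/34650; Racah Σ t=0..0: t=0:+1/288 = 1/288; ⇒ 3j(3 4 3; 3 -1 -2)² = 5/231, sgn -1
I_A²/I_B² = (1/22)/(5/231) = 21/10

21/10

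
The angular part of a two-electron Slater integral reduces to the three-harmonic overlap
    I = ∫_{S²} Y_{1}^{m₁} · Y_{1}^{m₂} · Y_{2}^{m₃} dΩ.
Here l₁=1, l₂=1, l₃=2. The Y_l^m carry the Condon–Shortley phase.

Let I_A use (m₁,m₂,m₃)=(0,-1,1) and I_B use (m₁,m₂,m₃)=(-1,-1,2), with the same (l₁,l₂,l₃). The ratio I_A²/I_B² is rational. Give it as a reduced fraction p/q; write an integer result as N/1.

Same 1,1,2: normalisation and zero-m 3j drop out of the ratio.
A: Δ: 0! 2! 2! / 5! → 1/30; sum: t=0:+1/2 = 1/2; 3j²(1 1 2; 0 -1 1) = Δ·Π!·Σ² = 1/10  (sign -1)
B: Δ: 0! 2! 2! / 5! → 1/30; sum: t=0:+1/4 = 1/4; 3j²(1 1 2; -1 -1 2) = Δ·Π!·Σ² = 1/5  (sign +1)
I_A²/I_B² = (1/10)/(1/5) = 1/2

1/2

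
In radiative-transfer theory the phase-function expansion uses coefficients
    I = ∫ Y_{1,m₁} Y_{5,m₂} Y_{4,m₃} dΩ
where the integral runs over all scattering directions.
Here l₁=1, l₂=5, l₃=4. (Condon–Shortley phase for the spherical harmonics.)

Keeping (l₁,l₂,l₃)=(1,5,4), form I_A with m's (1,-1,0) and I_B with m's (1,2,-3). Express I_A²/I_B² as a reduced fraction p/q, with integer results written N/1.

l's match ⇒ only the (l;m) 3-j factors differ between A and B.
A: triangle coeff Δ(1,5,4) = 1/495; Σ_t [0,0]: t=0:+1/1152 = 1/1152; (3j)²=1/33 [(1 5 4; 1 -1 0)], sign=+1
B: triangle coeff Δ(1,5,4) = 1/495; Σ_t [0,0]: t=0:+1/10080 = 1/10080; (3j)²=1/165 [(1 5 4; 1 2 -3)], sign=-1
I_A²/I_B² = (1/33)/(1/165) = 5/1

5/1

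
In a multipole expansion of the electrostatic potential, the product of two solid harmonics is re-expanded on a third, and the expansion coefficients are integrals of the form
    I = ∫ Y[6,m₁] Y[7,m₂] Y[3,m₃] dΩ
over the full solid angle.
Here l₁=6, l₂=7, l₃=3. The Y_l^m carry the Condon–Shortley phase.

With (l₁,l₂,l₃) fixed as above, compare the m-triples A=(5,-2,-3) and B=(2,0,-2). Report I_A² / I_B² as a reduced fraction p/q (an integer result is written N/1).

l's match ⇒ only the (l;m) 3-j factors differ between A and B.
A: triangle coeff Δ(6,7,3) = 1/2042040; Σ_t [1,1]: t=1:−1/17418240 = -1/17418240; (3j)²=25/12376 [(6 7 3; 5 -2 -3)], sign=-1
B: triangle coeff Δ(6,7,3) = 1/2042040; Σ_t [3,4]: t=3:−1/725760 t=4:+1/207360 = 1/290304; (3j)²=125/7293 [(6 7 3; 2 0 -2)], sign=-1
I_A²/I_B² = (25/12376)/(125/7293) = 33/280

33/280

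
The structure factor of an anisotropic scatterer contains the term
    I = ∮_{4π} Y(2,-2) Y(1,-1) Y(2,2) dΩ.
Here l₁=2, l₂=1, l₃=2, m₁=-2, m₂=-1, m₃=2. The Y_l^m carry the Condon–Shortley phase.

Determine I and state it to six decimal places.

Σmᵢ = -1 ≠ 0, so the φ-integral vanishes; I = 0

0.000000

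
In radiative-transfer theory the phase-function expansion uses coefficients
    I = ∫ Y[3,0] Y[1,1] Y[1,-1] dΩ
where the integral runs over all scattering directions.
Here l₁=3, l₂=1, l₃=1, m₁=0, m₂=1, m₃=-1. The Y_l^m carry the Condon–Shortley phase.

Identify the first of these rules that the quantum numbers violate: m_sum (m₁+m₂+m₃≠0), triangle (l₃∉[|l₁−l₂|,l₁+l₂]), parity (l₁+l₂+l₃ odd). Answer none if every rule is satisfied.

triangle

m₁+m₂+m₃ = 0 + 1 − 1 = 0  ✓
triangle: |3−1|=2 ≤ l₃=1 ≤ 3+1=4  ✗
parity: l₁+l₂+l₃ = 5 is odd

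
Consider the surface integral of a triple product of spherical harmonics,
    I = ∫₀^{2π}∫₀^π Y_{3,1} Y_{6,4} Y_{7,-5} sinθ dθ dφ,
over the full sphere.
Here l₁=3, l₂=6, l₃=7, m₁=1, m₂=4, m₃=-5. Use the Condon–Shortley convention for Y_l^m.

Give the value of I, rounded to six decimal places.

m-sum 0 ✓  L=16 even ✓  3≤7≤9 ✓
Π(2lᵢ+1) = 7×13×15 = 1365
triangle coeff Δ(3,6,7) = 1/2042040
Σ_t [0,2]: t=0:+1/207360 t=1:−1/57600 t=2:+1/207360 = -1/129600
(3j)²=168/12155 [(3 6 7; 0 0 0)], sign=+1
Σ_t [0,2]: t=0:+1/29030400 t=1:−1/2177280 t=2:+1/3870720 = -29/174182400
(3j)²=841/185640 [(3 6 7; 1 4 -5)], sign=-1
⇒ 4πI² = 17661/206635
I = (-1)√(17661/206635/(4π)) = -0.08247091

-0.082471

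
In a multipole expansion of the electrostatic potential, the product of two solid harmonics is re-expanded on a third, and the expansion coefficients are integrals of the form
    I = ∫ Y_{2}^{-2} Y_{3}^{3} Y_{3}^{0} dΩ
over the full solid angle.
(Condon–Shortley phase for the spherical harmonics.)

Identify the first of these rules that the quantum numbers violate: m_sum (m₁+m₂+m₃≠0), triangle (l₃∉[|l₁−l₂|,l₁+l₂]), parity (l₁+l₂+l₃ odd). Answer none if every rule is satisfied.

m_sum

Σmᵢ = 1  ✗
l₃∈[|l₁−l₂|,l₁+l₂]=[1,5], have l₃=3
Σlᵢ = 8 ⇒ even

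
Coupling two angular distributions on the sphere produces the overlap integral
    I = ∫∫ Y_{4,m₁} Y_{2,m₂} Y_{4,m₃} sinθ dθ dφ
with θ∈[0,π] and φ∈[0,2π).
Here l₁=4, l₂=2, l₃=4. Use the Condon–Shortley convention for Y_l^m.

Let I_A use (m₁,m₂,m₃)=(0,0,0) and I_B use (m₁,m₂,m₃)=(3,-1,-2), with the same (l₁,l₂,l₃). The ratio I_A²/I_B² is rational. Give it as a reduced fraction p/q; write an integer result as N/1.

l's match ⇒ only the (l;m) 3-j factors differ between A and B.
A: triangle coeff Δ(4,2,4) = 1/13860; Σ_t [0,2]: t=0:+1/192 t=1:−1/36 t=2:+1/192 = -5/288; (3j)²=20/693 [(4 2 4; 0 0 0)], sign=-1
B: triangle coeff Δ(4,2,4) = 1/13860; Σ_t [0,1]: t=0:+1/240 t=1:−1/1440 = 1/288; (3j)²=5/132 [(4 2 4; 3 -1 -2)], sign=+1
I_A²/I_B² = (20/693)/(5/132) = 16/21

16/21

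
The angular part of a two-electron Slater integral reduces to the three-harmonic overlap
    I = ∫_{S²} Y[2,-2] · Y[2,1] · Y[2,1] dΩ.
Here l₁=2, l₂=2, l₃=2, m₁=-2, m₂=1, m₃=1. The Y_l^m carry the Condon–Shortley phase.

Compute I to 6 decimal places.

Checks pass: Σm=0; 6 even; l₃=2∈[0,4].
(2·2+1)(2·2+1)(2·2+1) = 125
Δ: 2! 2! 2! / 7! → 1/630
sum: t=0:+1/8 t=1:−1/1 t=2:+1/8 = -3/4
3j²(2 2 2; 0 0 0) = Δ·Π!·Σ² = 2/35  (sign -1)
sum: t=2:+1/4 = 1/4
3j²(2 2 2; -2 1 1) = Δ·Π!·Σ² = 3/35  (sign -1)
combine: 4πI² = 125·2/35·3/35 = 30/49
take √, sign +1: I = 0.22072812

0.220728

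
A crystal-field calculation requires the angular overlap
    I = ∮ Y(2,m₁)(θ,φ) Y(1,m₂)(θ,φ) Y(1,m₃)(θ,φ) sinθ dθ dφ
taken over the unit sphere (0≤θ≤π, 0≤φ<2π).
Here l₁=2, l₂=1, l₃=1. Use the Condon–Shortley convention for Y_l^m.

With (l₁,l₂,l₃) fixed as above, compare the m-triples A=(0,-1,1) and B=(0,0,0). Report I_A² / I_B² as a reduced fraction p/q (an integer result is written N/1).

1/4

l's match ⇒ only the (l;m) 3-j factors differ between A and B.
A: triangle coeff Δ(2,1,1) = 1/30; Σ_t [0,0]: t=0:+1/4 = 1/4; (3j)²=1/30 [(2 1 1; 0 -1 1)], sign=+1
B: triangle coeff Δ(2,1,1) = 1/30; Σ_t [1,1]: t=1:−1/1 = -1/1; (3j)²=2/15 [(2 1 1; 0 0 0)], sign=+1
I_A²/I_B² = (1/30)/(2/15) = 1/4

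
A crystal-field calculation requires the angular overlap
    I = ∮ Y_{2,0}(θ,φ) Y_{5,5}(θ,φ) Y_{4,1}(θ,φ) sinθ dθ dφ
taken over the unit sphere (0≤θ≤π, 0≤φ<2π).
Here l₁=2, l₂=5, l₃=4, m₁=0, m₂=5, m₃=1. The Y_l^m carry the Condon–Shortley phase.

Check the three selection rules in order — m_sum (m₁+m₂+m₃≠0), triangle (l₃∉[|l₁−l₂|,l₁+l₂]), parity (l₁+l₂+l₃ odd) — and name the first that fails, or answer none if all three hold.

Σmᵢ = 6  ✗
l₃∈[|l₁−l₂|,l₁+l₂]=[3,7], have l₃=4
Σlᵢ = 11 ⇒ odd

m_sum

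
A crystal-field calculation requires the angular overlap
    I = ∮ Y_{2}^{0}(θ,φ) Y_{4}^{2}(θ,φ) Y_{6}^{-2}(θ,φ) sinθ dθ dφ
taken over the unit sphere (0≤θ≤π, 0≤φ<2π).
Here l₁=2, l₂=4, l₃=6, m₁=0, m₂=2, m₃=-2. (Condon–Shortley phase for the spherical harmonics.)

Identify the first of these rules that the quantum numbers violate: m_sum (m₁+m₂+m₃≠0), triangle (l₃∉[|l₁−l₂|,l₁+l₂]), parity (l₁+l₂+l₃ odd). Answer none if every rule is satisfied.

Σmᵢ = 0  ✓
l₃∈[|l₁−l₂|,l₁+l₂]=[2,6], have l₃=6  ✓
Σlᵢ = 12 ⇒ even  ✓

none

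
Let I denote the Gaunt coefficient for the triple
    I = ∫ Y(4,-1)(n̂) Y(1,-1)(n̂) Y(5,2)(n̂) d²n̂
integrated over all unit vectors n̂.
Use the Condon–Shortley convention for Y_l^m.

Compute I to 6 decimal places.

0.225034

m-sum 0 ✓  L=10 even ✓  3≤5≤5 ✓
Π(2lᵢ+1) = 9×3×11 = 297
triangle coeff Δ(4,1,5) = 1/495
Σ_t [0,0]: t=0:+1/576 = 1/576
(3j)²=5/99 [(4 1 5; 0 0 0)], sign=-1
Σ_t [0,0]: t=0:+1/1440 = 1/1440
(3j)²=7/165 [(4 1 5; -1 -1 2)], sign=-1
⇒ 4πI² = 7/11
I = (+1)√(7/11/(4π)) = 0.22503380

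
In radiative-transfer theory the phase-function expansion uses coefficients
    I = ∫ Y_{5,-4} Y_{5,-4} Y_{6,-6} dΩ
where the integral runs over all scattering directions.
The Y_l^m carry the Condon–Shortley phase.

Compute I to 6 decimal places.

0.000000

m-sum = -4 − 4 − 6 = -14 ≠ 0 ⇒ I = 0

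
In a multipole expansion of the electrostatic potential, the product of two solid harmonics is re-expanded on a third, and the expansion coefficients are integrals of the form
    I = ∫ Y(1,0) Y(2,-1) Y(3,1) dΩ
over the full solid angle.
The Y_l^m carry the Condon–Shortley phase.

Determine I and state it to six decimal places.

Rules hold: Σm=0, L=6 even, 1≤3≤3.
N = 3·5·7 = 105
Δ = 0!·2!·4!/7! = 1/105
Racah Σ t=0..0: t=0:+1/4 = 1/4
⇒ 3j(1 2 3; 0 0 0)² = 3/35, sgn -1
Racah Σ t=0..0: t=0:+1/6 = 1/6
⇒ 3j(1 2 3; 0 -1 1)² = 8/105, sgn +1
4πI² = N·(3j₀)²·(3jₘ)² = 24/35
I = -1·√(0.685714/4π) = -0.23359668

-0.233597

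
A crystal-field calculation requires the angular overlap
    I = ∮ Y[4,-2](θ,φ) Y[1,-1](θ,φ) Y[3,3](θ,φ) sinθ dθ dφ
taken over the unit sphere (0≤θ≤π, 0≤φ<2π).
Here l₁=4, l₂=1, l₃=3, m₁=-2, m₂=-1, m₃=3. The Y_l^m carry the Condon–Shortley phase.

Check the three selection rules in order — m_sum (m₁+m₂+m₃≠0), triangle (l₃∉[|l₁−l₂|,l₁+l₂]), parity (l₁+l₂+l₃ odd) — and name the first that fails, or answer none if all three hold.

Σmᵢ = 0  ✓
l₃∈[|l₁−l₂|,l₁+l₂]=[3,5], have l₃=3  ✓
Σlᵢ = 8 ⇒ even  ✓

none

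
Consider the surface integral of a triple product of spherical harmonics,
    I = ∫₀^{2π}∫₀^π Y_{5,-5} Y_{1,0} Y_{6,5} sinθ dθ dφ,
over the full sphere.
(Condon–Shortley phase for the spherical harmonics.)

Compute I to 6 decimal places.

Checks pass: Σm=0; 12 even; l₃=6∈[4,6].
(2·5+1)(2·1+1)(2·6+1) = 429
Δ: 0! 10! 2! / 13! → 1/858
sum: t=0:+1/14400 = 1/14400
3j²(5 1 6; 0 0 0) = Δ·Π!·Σ² = 6/143  (sign +1)
sum: t=0:+1/3628800 = 1/3628800
3j²(5 1 6; -5 0 5) = Δ·Π!·Σ² = 1/78  (sign -1)
combine: 4πI² = 429·6/143·1/78 = 3/13
take √, sign -1: I = -0.13551395

-0.135514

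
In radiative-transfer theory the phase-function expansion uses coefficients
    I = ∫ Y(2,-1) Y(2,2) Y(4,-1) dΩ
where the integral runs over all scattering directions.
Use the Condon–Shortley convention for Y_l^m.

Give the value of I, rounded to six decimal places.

-0.090112

Checks pass: Σm=0; 8 even; l₃=4∈[0,4].
(2·2+1)(2·2+1)(2·4+1) = 225
Δ: 0! 4! 4! / 9! → 1/630
sum: t=0:+1/16 = 1/16
3j²(2 2 4; 0 0 0) = Δ·Π!·Σ² = 2/35  (sign +1)
sum: t=0:+1/144 = 1/144
3j²(2 2 4; -1 2 -1) = Δ·Π!·Σ² = 1/126  (sign -1)
combine: 4πI² = 225·2/35·1/126 = 5/49
take √, sign -1: I = -0.09011188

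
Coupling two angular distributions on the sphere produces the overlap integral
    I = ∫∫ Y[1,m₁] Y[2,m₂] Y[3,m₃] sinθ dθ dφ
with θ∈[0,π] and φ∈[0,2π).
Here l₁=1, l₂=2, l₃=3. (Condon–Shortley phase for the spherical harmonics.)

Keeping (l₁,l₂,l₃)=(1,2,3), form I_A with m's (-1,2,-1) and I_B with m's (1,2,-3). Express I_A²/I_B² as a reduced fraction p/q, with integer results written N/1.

l's match ⇒ only the (l;m) 3-j factors differ between A and B.
A: triangle coeff Δ(1,2,3) = 1/105; Σ_t [0,0]: t=0:+1/48 = 1/48; (3j)²=1/105 [(1 2 3; -1 2 -1)], sign=+1
B: triangle coeff Δ(1,2,3) = 1/105; Σ_t [0,0]: t=0:+1/48 = 1/48; (3j)²=1/7 [(1 2 3; 1 2 -3)], sign=+1
I_A²/I_B² = (1/105)/(1/7) = 1/15

1/15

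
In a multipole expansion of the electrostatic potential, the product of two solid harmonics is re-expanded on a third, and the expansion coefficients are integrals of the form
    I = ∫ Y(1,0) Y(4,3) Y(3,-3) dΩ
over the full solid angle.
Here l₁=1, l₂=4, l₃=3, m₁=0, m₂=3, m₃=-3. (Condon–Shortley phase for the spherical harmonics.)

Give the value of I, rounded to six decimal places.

Checks pass: Σm=0; 8 even; l₃=3∈[3,5].
(2·1+1)(2·4+1)(2·3+1) = 189
Δ: 2! 0! 6! / 9! → 1/252
sum: t=1:−1/36 = -1/36
3j²(1 4 3; 0 0 0) = Δ·Π!·Σ² = 4/63  (sign +1)
sum: t=1:−1/720 = -1/720
3j²(1 4 3; 0 3 -3) = Δ·Π!·Σ² = 1/36  (sign -1)
combine: 4πI² = 189·4/63·1/36 = 1/3
take √, sign -1: I = -0.16286750

-0.162868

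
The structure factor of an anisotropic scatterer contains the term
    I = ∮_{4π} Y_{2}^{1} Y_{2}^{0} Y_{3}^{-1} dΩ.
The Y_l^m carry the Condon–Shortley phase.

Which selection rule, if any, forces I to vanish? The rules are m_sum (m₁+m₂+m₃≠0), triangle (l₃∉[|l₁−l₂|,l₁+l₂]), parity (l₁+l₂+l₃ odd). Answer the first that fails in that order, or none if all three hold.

parity

m₁+m₂+m₃ = 1 + 0 − 1 = 0  ✓
triangle: |2−2|=0 ≤ l₃=3 ≤ 2+2=4  ✓
parity: l₁+l₂+l₃ = 7 is odd  ✗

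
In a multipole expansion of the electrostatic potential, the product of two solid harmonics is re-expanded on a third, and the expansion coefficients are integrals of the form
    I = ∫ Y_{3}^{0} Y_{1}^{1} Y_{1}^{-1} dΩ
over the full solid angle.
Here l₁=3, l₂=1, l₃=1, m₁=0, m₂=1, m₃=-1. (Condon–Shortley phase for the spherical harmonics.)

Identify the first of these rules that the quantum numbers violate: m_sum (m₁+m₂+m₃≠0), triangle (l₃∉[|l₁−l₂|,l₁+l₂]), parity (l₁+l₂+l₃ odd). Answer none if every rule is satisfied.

triangle

m₁+m₂+m₃ = 0 + 1 − 1 = 0  ✓
triangle: |3−1|=2 ≤ l₃=1 ≤ 3+1=4  ✗
parity: l₁+l₂+l₃ = 5 is odd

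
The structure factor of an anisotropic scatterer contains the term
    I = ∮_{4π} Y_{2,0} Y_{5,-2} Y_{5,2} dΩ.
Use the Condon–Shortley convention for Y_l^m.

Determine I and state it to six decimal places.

0.097044

m-sum 0 ✓  L=12 even ✓  3≤5≤7 ✓
Π(2lᵢ+1) = 5×11×11 = 605
triangle coeff Δ(2,5,5) = 1/38610
Σ_t [0,2]: t=0:+1/2880 t=1:−1/576 t=2:+1/2880 = -1/960
(3j)²=10/429 [(2 5 5; 0 0 0)], sign=+1
Σ_t [0,2]: t=0:+1/2880 t=1:−1/1440 t=2:+1/20160 = -1/3360
(3j)²=6/715 [(2 5 5; 0 -2 2)], sign=+1
⇒ 4πI² = 20/169
I = (+1)√(20/169/(4π)) = 0.09704356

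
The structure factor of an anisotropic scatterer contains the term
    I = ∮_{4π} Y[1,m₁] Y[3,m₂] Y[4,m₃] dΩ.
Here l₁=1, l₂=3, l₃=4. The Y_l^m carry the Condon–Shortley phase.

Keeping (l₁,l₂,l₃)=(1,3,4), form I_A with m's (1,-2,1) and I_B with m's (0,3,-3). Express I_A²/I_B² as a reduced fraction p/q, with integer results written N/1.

Shared (l₁,l₂,l₃)=(1,3,4): N and (l;000)² cancel in I_A²/I_B².
A: Δ = 0!·2!·6!/9! = 1/252; Racah Σ t=0..0: t=0:+1/240 = 1/240; ⇒ 3j(1 3 4; 1 -2 1)² = 1/84, sgn -1
B: Δ = 0!·2!·6!/9! = 1/252; Racah Σ t=0..0: t=0:+1/720 = 1/720; ⇒ 3j(1 3 4; 0 3 -3)² = 1/36, sgn -1
I_A²/I_B² = (1/84)/(1/36) = 3/7

3/7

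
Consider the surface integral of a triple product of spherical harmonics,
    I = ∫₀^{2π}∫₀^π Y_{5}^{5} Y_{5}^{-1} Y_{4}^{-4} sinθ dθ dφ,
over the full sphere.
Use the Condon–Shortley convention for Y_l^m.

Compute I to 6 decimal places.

m-sum 0 ✓  L=14 even ✓  0≤4≤10 ✓
Π(2lᵢ+1) = 11×11×9 = 1089
triangle coeff Δ(5,5,4) = 1/3153150
Σ_t [1,5]: t=1:−1/69120 t=2:+1/1728 t=3:−1/576 t=4:+1/1728 t=5:−1/69120 = -7/11520
(3j)²=2/143 [(5 5 4; 0 0 0)], sign=-1
Σ_t [0,0]: t=0:+1/414720 = 1/414720
(3j)²=2/429 [(5 5 4; 5 -1 -4)], sign=+1
⇒ 4πI² = 12/169
I = (-1)√(12/169/(4π)) = -0.07516962

-0.075170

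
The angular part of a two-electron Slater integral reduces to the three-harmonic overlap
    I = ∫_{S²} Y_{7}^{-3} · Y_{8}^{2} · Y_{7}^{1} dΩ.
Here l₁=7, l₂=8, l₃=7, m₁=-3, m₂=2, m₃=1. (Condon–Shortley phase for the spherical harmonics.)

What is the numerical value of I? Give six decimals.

m-sum 0 ✓  L=22 even ✓  1≤7≤15 ✓
Π(2lᵢ+1) = 15×17×15 = 3825
triangle coeff Δ(7,8,7) = 1/22086194130
Σ_t [1,7]: t=1:−1/18289152000 t=2:+1/248832000 t=3:−1/24883200 t=4:+1/11943936 t=5:−1/24883200 t=6:+1/248832000 t=7:−1/18289152000 = 11/975421440
(3j)²=1750/289731 [(7 8 7; 0 0 0)], sign=-1
Σ_t [4,8]: t=4:+1/597196800 t=5:−1/62208000 t=6:+1/39813120 t=7:−1/130636800 t=8:+1/2786918400 = 143/41803776000
(3j)²=26/7429 [(7 8 7; -3 2 1)], sign=+1
⇒ 4πI² = 262500/3246473
I = (-1)√(262500/3246473/(4π)) = -0.08021467

-0.080215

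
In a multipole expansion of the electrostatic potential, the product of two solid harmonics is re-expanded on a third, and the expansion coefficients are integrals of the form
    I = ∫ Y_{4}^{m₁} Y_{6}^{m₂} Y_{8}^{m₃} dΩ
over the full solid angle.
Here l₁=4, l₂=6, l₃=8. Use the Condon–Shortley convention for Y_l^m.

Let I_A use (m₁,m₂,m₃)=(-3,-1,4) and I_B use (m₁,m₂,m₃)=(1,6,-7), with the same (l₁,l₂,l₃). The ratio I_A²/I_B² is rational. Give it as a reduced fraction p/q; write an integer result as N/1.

Shared (l₁,l₂,l₃)=(4,6,8): N and (l;000)² cancel in I_A²/I_B².
A: Δ = 2!·6!·10!/19! = 1/23279256; Racah Σ t=1..2: t=1:−1/12441600 t=2:+1/7257600 = 1/17418240; ⇒ 3j(4 6 8; -3 -1 4)² = 125/25194, sgn +1
B: Δ = 2!·6!·10!/19! = 1/23279256; Racah Σ t=2..2: t=2:+1/870912000 = 1/870912000; ⇒ 3j(4 6 8; 1 6 -7)² = 33/1292, sgn -1
I_A²/I_B² = (125/25194)/(33/1292) = 250/1287

250/1287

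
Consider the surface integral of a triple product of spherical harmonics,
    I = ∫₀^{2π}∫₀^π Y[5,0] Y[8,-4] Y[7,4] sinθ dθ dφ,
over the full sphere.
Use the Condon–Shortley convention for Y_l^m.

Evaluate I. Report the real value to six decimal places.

-0.123255

m-sum 0 ✓  L=20 even ✓  3≤7≤13 ✓
Π(2lᵢ+1) = 11×17×15 = 2805
triangle coeff Δ(5,8,7) = 1/814773960
Σ_t [1,5]: t=1:−1/87091200 t=2:+1/4976640 t=3:−1/2073600 t=4:+1/4976640 t=5:−1/87091200 = -1/9676800
(3j)²=360/46189 [(5 8 7; 0 0 0)], sign=+1
Σ_t [1,4]: t=1:−1/87091200 t=2:+1/23224320 t=3:−1/52254720 t=4:+1/1045094400 = 1/74649600
(3j)²=110/12597 [(5 8 7; 0 -4 4)], sign=-1
⇒ 4πI² = 198000/1037153
I = (-1)√(198000/1037153/(4π)) = -0.12325548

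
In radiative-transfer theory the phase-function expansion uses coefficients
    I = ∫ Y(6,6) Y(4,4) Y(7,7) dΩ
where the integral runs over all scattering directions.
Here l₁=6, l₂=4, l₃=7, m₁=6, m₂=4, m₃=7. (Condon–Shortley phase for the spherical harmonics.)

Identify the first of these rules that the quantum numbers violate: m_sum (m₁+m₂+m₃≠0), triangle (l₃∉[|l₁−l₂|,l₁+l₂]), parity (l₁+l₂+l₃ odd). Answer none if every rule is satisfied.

m₁+m₂+m₃ = 6 + 4 + 7 = 17  ✗
triangle: |6−4|=2 ≤ l₃=7 ≤ 6+4=10
parity: l₁+l₂+l₃ = 17 is odd

m_sum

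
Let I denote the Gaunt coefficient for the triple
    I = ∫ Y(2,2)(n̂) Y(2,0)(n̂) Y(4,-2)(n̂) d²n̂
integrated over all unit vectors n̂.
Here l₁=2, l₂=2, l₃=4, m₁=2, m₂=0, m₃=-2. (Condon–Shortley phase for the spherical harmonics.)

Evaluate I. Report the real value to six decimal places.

0.156078

Rules hold: Σm=0, L=8 even, 0≤4≤4.
N = 5·5·9 = 225
Δ = 0!·4!·4!/9! = 1/630
Racah Σ t=0..0: t=0:+1/16 = 1/16
⇒ 3j(2 2 4; 0 0 0)² = 2/35, sgn +1
Racah Σ t=0..0: t=0:+1/96 = 1/96
⇒ 3j(2 2 4; 2 0 -2)² = 1/42, sgn +1
4πI² = N·(3j₀)²·(3jₘ)² = 15/49
I = +1·√(0.306122/4π) = 0.15607835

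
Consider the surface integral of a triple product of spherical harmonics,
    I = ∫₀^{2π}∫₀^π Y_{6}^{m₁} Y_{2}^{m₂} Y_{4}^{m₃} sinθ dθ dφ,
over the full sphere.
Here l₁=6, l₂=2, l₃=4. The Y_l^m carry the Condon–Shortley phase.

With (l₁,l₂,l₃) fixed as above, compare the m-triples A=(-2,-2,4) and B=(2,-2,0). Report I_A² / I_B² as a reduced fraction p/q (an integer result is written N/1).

1/70

l's match ⇒ only the (l;m) 3-j factors differ between A and B.
A: triangle coeff Δ(6,2,4) = 1/6435; Σ_t [0,0]: t=0:+1/967680 = 1/967680; (3j)²=1/6435 [(6 2 4; -2 -2 4)], sign=+1
B: triangle coeff Δ(6,2,4) = 1/6435; Σ_t [0,0]: t=0:+1/13824 = 1/13824; (3j)²=14/1287 [(6 2 4; 2 -2 0)], sign=+1
I_A²/I_B² = (1/6435)/(14/1287) = 1/70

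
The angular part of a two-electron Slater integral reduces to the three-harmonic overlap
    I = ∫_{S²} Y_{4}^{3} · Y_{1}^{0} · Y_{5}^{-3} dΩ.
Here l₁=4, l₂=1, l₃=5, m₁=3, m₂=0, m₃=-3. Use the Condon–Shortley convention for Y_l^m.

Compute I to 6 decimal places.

m-sum 0 ✓  L=10 even ✓  3≤5≤5 ✓
Π(2lᵢ+1) = 9×3×11 = 297
triangle coeff Δ(4,1,5) = 1/495
Σ_t [0,0]: t=0:+1/576 = 1/576
(3j)²=5/99 [(4 1 5; 0 0 0)], sign=-1
Σ_t [0,0]: t=0:+1/5040 = 1/5040
(3j)²=16/495 [(4 1 5; 3 0 -3)], sign=+1
⇒ 4πI² = 16/33
I = (-1)√(16/33/(4π)) = -0.19642560

-0.196426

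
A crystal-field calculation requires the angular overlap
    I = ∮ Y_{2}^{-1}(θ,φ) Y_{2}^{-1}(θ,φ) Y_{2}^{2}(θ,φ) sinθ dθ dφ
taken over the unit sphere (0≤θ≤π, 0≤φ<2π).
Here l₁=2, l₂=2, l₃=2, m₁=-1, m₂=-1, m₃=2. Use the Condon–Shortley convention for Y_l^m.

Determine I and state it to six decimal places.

Checks pass: Σm=0; 6 even; l₃=2∈[0,4].
(2·2+1)(2·2+1)(2·2+1) = 125
Δ: 2! 2! 2! / 7! → 1/630
sum: t=0:+1/8 t=1:−1/1 t=2:+1/8 = -3/4
3j²(2 2 2; 0 0 0) = Δ·Π!·Σ² = 2/35  (sign -1)
sum: t=1:−1/4 = -1/4
3j²(2 2 2; -1 -1 2) = Δ·Π!·Σ² = 3/35  (sign -1)
combine: 4πI² = 125·2/35·3/35 = 30/49
take √, sign +1: I = 0.22072812

0.220728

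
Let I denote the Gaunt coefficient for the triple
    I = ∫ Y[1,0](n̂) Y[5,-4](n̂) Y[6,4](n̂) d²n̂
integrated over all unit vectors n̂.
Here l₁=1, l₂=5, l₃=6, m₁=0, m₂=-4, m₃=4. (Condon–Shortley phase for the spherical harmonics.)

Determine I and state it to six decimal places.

0.182727

Checks pass: Σm=0; 12 even; l₃=6∈[4,6].
(2·1+1)(2·5+1)(2·6+1) = 429
Δ: 0! 2! 10! / 13! → 1/858
sum: t=0:+1/14400 = 1/14400
3j²(1 5 6; 0 0 0) = Δ·Π!·Σ² = 6/143  (sign +1)
sum: t=0:+1/362880 = 1/362880
3j²(1 5 6; 0 -4 4) = Δ·Π!·Σ² = 10/429  (sign +1)
combine: 4πI² = 429·6/143·10/429 = 60/143
take √, sign +1: I = 0.18272698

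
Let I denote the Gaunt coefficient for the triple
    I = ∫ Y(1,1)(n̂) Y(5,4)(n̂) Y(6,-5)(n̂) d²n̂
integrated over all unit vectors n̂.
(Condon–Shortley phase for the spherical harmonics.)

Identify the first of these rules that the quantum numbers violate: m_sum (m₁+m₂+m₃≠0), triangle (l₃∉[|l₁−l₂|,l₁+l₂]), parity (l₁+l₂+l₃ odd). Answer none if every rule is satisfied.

none

azimuthal sum: 1 + 4 − 5 = 0  ✓
4 ≤ 6 ≤ 6 (triangle on l)  ✓
L = 1 + 5 + 6 = 12 (even)  ✓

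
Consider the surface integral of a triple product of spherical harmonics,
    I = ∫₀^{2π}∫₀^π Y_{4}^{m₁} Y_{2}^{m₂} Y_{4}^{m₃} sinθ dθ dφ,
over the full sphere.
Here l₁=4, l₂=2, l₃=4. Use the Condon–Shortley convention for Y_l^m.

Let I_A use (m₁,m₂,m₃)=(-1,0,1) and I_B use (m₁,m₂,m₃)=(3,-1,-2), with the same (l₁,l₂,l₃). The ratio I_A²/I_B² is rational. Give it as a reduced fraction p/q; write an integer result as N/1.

l's match ⇒ only the (l;m) 3-j factors differ between A and B.
A: triangle coeff Δ(4,2,4) = 1/13860; Σ_t [0,2]: t=0:+1/480 t=1:−1/48 t=2:+1/144 = -17/1440; (3j)²=289/13860 [(4 2 4; -1 0 1)], sign=+1
B: triangle coeff Δ(4,2,4) = 1/13860; Σ_t [0,1]: t=0:+1/240 t=1:−1/1440 = 1/288; (3j)²=5/132 [(4 2 4; 3 -1 -2)], sign=+1
I_A²/I_B² = (289/13860)/(5/132) = 289/525

289/525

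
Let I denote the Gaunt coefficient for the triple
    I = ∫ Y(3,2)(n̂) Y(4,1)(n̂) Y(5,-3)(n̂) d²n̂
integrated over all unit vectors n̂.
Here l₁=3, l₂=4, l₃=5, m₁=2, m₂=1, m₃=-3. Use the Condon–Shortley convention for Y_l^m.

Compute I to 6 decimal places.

Checks pass: Σm=0; 12 even; l₃=5∈[1,7].
(2·3+1)(2·4+1)(2·5+1) = 693
Δ: 2! 4! 6! / 13! → 1/180180
sum: t=0:+1/576 t=1:−1/144 t=2:+1/576 = -1/288
3j²(3 4 5; 0 0 0) = Δ·Π!·Σ² = 20/1001  (sign +1)
sum: t=0:+1/1440 t=1:−1/1152 = -1/5760
3j²(3 4 5; 2 1 -3) = Δ·Π!·Σ² = 1/858  (sign -1)
combine: 4πI² = 693·20/1001·1/858 = 30/1859
take √, sign -1: I = -0.03583571

-0.035836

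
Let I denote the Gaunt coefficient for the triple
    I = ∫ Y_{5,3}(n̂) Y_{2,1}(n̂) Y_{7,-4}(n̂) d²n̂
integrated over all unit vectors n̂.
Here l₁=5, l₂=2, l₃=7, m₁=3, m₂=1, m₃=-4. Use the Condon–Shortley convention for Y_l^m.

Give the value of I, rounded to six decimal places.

0.252127

Rules hold: Σm=0, L=14 even, 3≤7≤7.
N = 11·5·15 = 825
Δ = 0!·10!·4!/15! = 1/15015
Racah Σ t=0..0: t=0:+1/57600 = 1/57600
⇒ 3j(5 2 7; 0 0 0)² = 21/715, sgn -1
Racah Σ t=0..0: t=0:+1/483840 = 1/483840
⇒ 3j(5 2 7; 3 1 -4)² = 3/91, sgn -1
4πI² = N·(3j₀)²·(3jₘ)² = 135/169
I = +1·√(0.798817/4π) = 0.25212656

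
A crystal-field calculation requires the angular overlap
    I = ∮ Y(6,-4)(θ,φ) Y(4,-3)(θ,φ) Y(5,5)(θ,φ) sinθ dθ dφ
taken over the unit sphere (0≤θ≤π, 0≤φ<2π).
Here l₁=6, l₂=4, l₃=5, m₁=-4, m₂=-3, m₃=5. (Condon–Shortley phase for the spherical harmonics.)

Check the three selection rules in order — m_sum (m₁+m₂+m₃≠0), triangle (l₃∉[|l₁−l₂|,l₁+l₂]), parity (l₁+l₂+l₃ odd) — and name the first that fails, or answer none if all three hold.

azimuthal sum: -4 − 3 + 5 = -2  ✗
2 ≤ 5 ≤ 10 (triangle on l)
L = 6 + 4 + 5 = 15 (odd)

m_sum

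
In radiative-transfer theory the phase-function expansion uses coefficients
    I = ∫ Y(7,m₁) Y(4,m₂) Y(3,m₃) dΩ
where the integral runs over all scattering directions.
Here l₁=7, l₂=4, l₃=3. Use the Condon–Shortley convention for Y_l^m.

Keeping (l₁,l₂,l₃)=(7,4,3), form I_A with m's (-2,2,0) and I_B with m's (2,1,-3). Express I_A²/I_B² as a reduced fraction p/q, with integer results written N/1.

10/1

Same 7,4,3: normalisation and zero-m 3j drop out of the ratio.
A: Δ: 8! 6! 0! / 15! → 1/45045; sum: t=6:+1/51840 = 1/51840; 3j²(7 4 3; -2 2 0) = Δ·Π!·Σ² = 8/429  (sign -1)
B: Δ: 8! 6! 0! / 15! → 1/45045; sum: t=5:−1/518400 = -1/518400; 3j²(7 4 3; 2 1 -3) = Δ·Π!·Σ² = 4/2145  (sign -1)
I_A²/I_B² = (8/429)/(4/2145) = 10/1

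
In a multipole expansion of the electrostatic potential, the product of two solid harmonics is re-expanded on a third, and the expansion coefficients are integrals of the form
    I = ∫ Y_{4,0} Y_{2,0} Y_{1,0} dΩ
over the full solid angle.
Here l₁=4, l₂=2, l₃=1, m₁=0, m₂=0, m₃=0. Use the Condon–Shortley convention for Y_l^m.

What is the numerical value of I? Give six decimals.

triangle: need 2≤l₃≤6, have 1; I=0

0.000000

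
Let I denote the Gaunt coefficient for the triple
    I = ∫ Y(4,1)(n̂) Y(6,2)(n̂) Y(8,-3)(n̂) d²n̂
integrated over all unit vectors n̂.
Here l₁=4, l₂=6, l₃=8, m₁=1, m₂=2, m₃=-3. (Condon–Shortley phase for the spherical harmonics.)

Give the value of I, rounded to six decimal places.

-0.137123

Checks pass: Σm=0; 18 even; l₃=8∈[2,10].
(2·4+1)(2·6+1)(2·8+1) = 1989
Δ: 2! 6! 10! / 19! → 1/23279256
sum: t=0:+1/1658880 t=1:−1/518400 t=2:+1/1658880 = -1/1382400
3j²(4 6 8; 0 0 0) = Δ·Π!·Σ² = 504/46189  (sign -1)
sum: t=0:+1/5806080 t=1:−1/1451520 t=2:+1/4147200 = -1/3628800
3j²(4 6 8; 1 2 -3) = Δ·Π!·Σ² = 320/29393  (sign +1)
combine: 4πI² = 1989·504/46189·320/29393 = 207360/877591
take √, sign -1: I = -0.13712337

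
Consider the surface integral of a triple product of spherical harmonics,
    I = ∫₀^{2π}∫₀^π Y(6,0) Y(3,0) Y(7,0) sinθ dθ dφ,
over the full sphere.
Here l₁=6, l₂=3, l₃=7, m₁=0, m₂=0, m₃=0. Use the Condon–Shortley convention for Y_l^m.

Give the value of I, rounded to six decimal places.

m-sum 0 ✓  L=16 even ✓  3≤7≤9 ✓
Π(2lᵢ+1) = 13×7×15 = 1365
triangle coeff Δ(6,3,7) = 1/2042040
Σ_t [0,2]: t=0:+1/207360 t=1:−1/57600 t=2:+1/207360 = -1/129600
(3j)²=168/12155 [(6 3 7; 0 0 0)], sign=+1
(m-triple is (0,0,0) — same symbol as above.)
⇒ 4πI² = 592704/2272985
I = (+1)√(592704/2272985/(4π)) = 0.14405081

0.144051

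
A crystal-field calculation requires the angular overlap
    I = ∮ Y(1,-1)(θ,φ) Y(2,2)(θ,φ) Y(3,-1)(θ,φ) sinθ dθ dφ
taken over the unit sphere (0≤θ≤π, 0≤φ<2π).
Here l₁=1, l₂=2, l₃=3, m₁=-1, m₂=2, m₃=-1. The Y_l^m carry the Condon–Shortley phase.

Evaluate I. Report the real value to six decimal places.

m-sum 0 ✓  L=6 even ✓  1≤3≤3 ✓
Π(2lᵢ+1) = 3×5×7 = 105
triangle coeff Δ(1,2,3) = 1/105
Σ_t [0,0]: t=0:+1/4 = 1/4
(3j)²=3/35 [(1 2 3; 0 0 0)], sign=-1
Σ_t [0,0]: t=0:+1/48 = 1/48
(3j)²=1/105 [(1 2 3; -1 2 -1)], sign=+1
⇒ 4πI² = 3/35
I = (-1)√(3/35/(4π)) = -0.08258890

-0.082589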